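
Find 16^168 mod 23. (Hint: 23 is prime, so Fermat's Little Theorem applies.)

Step 1: Since 23 is prime, by Fermat's Little Theorem: 16^22 = 1 (mod 23).
Step 2: Reduce exponent: 168 mod 22 = 14.
Step 3: So 16^168 = 16^14 (mod 23).
Step 4: 16^14 mod 23 = 2.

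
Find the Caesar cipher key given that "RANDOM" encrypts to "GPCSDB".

Step 1: Compare first letters: R (position 17) -> G (position 6).
Step 2: Shift = (6 - 17) mod 26 = 15.
The shift value is 15.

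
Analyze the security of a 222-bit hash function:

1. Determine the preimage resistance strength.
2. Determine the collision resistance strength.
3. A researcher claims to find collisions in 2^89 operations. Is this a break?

Step 1: Preimage resistance requires brute-force of 2^222 operations.
Step 2: Collision resistance (birthday bound) = 2^(222/2) = 2^111.
Step 3: The claimed attack costs 2^89 operations.
Step 4: Since 2^89 < 2^111, the claimed attack beats the generic birthday bound, so collision resistance is broken.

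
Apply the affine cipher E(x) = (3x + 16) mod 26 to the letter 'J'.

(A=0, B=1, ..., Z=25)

Step 1: Convert 'J' to number: x = 9.
Step 2: E(9) = (3 * 9 + 16) mod 26 = 43 mod 26 = 17.
Step 3: Convert 17 back to letter: R.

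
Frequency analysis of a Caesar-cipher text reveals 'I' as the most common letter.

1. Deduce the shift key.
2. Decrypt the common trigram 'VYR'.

Step 1: In English, 'E' is the most frequent letter (12.7%).
Step 2: The most frequent ciphertext letter is 'I' (position 8).
Step 3: Shift = (8 - 4) mod 26 = 4.
Step 4: Decrypt 'VYR' by shifting back 4:
  V -> R
  Y -> U
  R -> N
Step 5: 'VYR' decrypts to 'RUN'.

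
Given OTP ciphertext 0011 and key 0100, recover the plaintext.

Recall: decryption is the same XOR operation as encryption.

Step 1: XOR ciphertext with key:
  Ciphertext: 0011
  Key:        0100
  XOR:        0111
Step 2: Plaintext = 0111 = 7 in decimal.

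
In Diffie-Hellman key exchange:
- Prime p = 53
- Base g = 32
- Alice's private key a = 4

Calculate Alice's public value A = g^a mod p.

Step 1: A = g^a mod p = 32^4 mod 53.
  32^1 mod 53 = 32
  32^2 mod 53 = (32 * 32) mod 53 = 17
  32^3 mod 53 = (17 * 32) mod 53 = 14
  32^4 mod 53 = (14 * 32) mod 53 = 24
Result: A = 24.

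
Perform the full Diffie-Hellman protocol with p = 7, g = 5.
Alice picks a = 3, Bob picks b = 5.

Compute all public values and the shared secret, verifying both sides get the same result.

Step 1: A = g^a mod p = 5^3 mod 7 = 6.
Step 2: B = g^b mod p = 5^5 mod 7 = 3.
Step 3: Alice computes s = B^a mod p = 3^3 mod 7 = 6.
Step 4: Bob computes s = A^b mod p = 6^5 mod 7 = 6.
Both sides agree: shared secret = 6.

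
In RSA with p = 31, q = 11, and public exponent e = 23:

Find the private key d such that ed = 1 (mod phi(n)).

Step 1: n = 31 * 11 = 341.
Step 2: phi(n) = 30 * 10 = 300.
Step 3: Find d such that 23 * d = 1 (mod 300).
Step 4: d = 23^(-1) mod 300 = 287.
Verification: 23 * 287 = 6601 = 22 * 300 + 1.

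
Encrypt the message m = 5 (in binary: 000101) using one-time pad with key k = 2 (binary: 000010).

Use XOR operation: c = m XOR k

Step 1: Write out the XOR operation bit by bit:
  Message: 000101
  Key:     000010
  XOR:     000111
Step 2: Convert to decimal: 000111 = 7.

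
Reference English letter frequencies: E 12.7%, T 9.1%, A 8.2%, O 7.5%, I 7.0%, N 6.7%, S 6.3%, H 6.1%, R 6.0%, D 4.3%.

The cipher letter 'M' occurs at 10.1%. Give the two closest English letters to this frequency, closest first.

Step 1: Observed frequency of 'M' is 10.1%.
Step 2: Compute distances to each reference frequency and sort:
  T (9.1%): difference = 1.0% <-- BEST
  A (8.2%): difference = 1.9% <-- RUNNER-UP
  E (12.7%): difference = 2.6%
  O (7.5%): difference = 2.6%
  I (7.0%): difference = 3.1%
Step 3: Most likely is 'T' (9.1%, diff 1.0%); second most likely is 'A' (8.2%, diff 1.9%).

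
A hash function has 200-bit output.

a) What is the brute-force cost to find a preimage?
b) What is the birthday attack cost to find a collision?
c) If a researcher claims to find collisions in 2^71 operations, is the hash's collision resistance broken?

Step 1: Preimage resistance requires brute-force of 2^200 operations.
Step 2: Collision resistance (birthday bound) = 2^(200/2) = 2^100.
Step 3: The claimed attack costs 2^71 operations.
Step 4: Since 2^71 < 2^100, the claimed attack beats the generic birthday bound, so collision resistance is broken.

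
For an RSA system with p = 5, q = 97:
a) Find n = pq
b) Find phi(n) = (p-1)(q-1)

Step 1: n = p * q = 5 * 97 = 485.
Step 2: phi(n) = (p-1)(q-1) = 4 * 96 = 384.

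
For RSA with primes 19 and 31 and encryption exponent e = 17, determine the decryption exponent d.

Step 1: n = 19 * 31 = 589.
Step 2: phi(n) = 18 * 30 = 540.
Step 3: Find d such that 17 * d = 1 (mod 540).
Step 4: d = 17^(-1) mod 540 = 413.
Verification: 17 * 413 = 7021 = 13 * 540 + 1.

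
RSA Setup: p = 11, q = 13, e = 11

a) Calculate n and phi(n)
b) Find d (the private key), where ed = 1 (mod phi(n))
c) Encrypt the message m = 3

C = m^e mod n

Step 1: n = 11 * 13 = 143.
Step 2: phi(n) = (11-1)(13-1) = 10 * 12 = 120.
Step 3: Find d = 11^(-1) mod 120 = 11.
  Verify: 11 * 11 = 121 = 1 (mod 120).
Step 4: C = 3^11 mod 143 = 113.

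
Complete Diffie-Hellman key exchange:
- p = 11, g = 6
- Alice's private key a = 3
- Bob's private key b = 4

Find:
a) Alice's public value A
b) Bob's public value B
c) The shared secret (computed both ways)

Step 1: A = g^a mod p = 6^3 mod 11 = 7.
Step 2: B = g^b mod p = 6^4 mod 11 = 9.
Step 3: Alice computes s = B^a mod p = 9^3 mod 11 = 3.
Step 4: Bob computes s = A^b mod p = 7^4 mod 11 = 3.
Both sides agree: shared secret = 3.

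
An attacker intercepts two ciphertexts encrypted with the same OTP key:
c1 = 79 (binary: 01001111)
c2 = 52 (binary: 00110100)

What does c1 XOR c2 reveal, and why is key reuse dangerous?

Step 1: c1 XOR c2 = (m1 XOR k) XOR (m2 XOR k).
Step 2: By XOR associativity/commutativity: = m1 XOR m2 XOR k XOR k = m1 XOR m2.
Step 3: 01001111 XOR 00110100 = 01111011 = 123.
Step 4: The key cancels out! An attacker learns m1 XOR m2 = 123, revealing the relationship between plaintexts.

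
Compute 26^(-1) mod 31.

Step 1: We need x such that 26 * x = 1 (mod 31).
Step 2: Using the extended Euclidean algorithm or trial:
  26 * 6 = 156 = 5 * 31 + 1.
Step 3: Since 156 mod 31 = 1, the inverse is x = 6.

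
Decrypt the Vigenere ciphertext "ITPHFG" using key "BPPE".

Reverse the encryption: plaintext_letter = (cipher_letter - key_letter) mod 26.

Step 1: Extend key: BPPEBP
Step 2: Decrypt each letter (c - k) mod 26:
  I(8) - B(1) = (8-1) mod 26 = 7 = H
  T(19) - P(15) = (19-15) mod 26 = 4 = E
  P(15) - P(15) = (15-15) mod 26 = 0 = A
  H(7) - E(4) = (7-4) mod 26 = 3 = D
  F(5) - B(1) = (5-1) mod 26 = 4 = E
  G(6) - P(15) = (6-15) mod 26 = 17 = R
Plaintext: HEADER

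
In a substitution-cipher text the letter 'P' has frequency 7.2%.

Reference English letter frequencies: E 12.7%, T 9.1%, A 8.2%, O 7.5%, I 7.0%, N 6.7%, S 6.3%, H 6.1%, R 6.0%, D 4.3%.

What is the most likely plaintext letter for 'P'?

Step 1: The observed frequency is 7.2%.
Step 2: Compare with English frequencies:
  E: 12.7% (difference: 5.5%)
  T: 9.1% (difference: 1.9%)
  A: 8.2% (difference: 1.0%)
  O: 7.5% (difference: 0.3%)
  I: 7.0% (difference: 0.2%) <-- closest
  N: 6.7% (difference: 0.5%)
  S: 6.3% (difference: 0.9%)
  H: 6.1% (difference: 1.1%)
  R: 6.0% (difference: 1.2%)
  D: 4.3% (difference: 2.9%)
Step 3: 'P' most likely represents 'I' (frequency 7.0%).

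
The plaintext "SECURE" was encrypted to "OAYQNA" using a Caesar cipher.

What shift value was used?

Step 1: Compare first letters: S (position 18) -> O (position 14).
Step 2: Shift = (14 - 18) mod 26 = 22.
The shift value is 22.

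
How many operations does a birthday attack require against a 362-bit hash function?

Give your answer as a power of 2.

Step 1: The birthday paradox gives collision probability ~50% after sqrt(2^n) = 2^(n/2) hashes.
Step 2: For 362-bit output: 2^(362/2) = 2^181.
Step 3: Approximately 2^181 hash computations needed.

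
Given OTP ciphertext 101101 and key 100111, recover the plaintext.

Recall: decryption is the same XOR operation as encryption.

Step 1: XOR ciphertext with key:
  Ciphertext: 101101
  Key:        100111
  XOR:        001010
Step 2: Plaintext = 001010 = 10 in decimal.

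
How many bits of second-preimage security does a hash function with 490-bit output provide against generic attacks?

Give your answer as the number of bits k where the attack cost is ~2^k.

Step 1: The hash has a 490-bit output.
Step 2: Second-preimage resistance means: given a specific input x, it should be infeasible to find a different y with h(y) = h(x).
With a 490-bit output, a generic search for a second preimage costs about 2^490 evaluations (each trial matches the fixed target with probability 2^-490).
Step 3: Security level = 490 bits.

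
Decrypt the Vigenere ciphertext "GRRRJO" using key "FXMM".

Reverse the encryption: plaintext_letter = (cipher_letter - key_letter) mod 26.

Step 1: Extend key: FXMMFX
Step 2: Decrypt each letter (c - k) mod 26:
  G(6) - F(5) = (6-5) mod 26 = 1 = B
  R(17) - X(23) = (17-23) mod 26 = 20 = U
  R(17) - M(12) = (17-12) mod 26 = 5 = F
  R(17) - M(12) = (17-12) mod 26 = 5 = F
  J(9) - F(5) = (9-5) mod 26 = 4 = E
  O(14) - X(23) = (14-23) mod 26 = 17 = R
Plaintext: BUFFER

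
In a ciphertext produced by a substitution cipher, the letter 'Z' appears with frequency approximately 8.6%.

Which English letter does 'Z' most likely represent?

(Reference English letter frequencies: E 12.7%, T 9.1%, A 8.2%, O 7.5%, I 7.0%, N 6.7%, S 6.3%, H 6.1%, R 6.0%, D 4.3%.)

Step 1: The observed frequency is 8.6%.
Step 2: Compare with English frequencies:
  E: 12.7% (difference: 4.1%)
  T: 9.1% (difference: 0.5%)
  A: 8.2% (difference: 0.4%) <-- closest
  O: 7.5% (difference: 1.1%)
  I: 7.0% (difference: 1.6%)
  N: 6.7% (difference: 1.9%)
  S: 6.3% (difference: 2.3%)
  H: 6.1% (difference: 2.5%)
  R: 6.0% (difference: 2.6%)
  D: 4.3% (difference: 4.3%)
Step 3: 'Z' most likely represents 'A' (frequency 8.2%).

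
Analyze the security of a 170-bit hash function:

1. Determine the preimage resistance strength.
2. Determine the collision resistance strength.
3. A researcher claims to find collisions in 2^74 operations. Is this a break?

Step 1: Preimage resistance requires brute-force of 2^170 operations.
Step 2: Collision resistance (birthday bound) = 2^(170/2) = 2^85.
Step 3: The claimed attack costs 2^74 operations.
Step 4: Since 2^74 < 2^85, the claimed attack beats the generic birthday bound, so collision resistance is broken.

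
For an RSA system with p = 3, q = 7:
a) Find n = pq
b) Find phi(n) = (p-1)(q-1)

Step 1: n = p * q = 3 * 7 = 21.
Step 2: phi(n) = (p-1)(q-1) = 2 * 6 = 12.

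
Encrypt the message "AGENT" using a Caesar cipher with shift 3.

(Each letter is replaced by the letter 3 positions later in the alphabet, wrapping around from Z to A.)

Step 1: For each letter, shift forward by 3 positions (mod 26).
  A (position 0) -> position (0+3) mod 26 = 3 -> D
  G (position 6) -> position (6+3) mod 26 = 9 -> J
  E (position 4) -> position (4+3) mod 26 = 7 -> H
  N (position 13) -> position (13+3) mod 26 = 16 -> Q
  T (position 19) -> position (19+3) mod 26 = 22 -> W
Result: DJHQW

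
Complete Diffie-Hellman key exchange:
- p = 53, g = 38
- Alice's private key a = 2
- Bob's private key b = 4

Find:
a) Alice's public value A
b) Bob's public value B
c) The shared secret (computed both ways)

Step 1: A = g^a mod p = 38^2 mod 53 = 13.
Step 2: B = g^b mod p = 38^4 mod 53 = 10.
Step 3: Alice computes s = B^a mod p = 10^2 mod 53 = 47.
Step 4: Bob computes s = A^b mod p = 13^4 mod 53 = 47.
Both sides agree: shared secret = 47.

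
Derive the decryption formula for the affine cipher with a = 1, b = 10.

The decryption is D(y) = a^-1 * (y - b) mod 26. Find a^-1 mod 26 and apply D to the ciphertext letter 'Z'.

Step 1: Find a^-1, the modular inverse of 1 mod 26.
Step 2: We need 1 * a^-1 = 1 (mod 26).
Step 3: 1 * 1 = 1 = 0 * 26 + 1, so a^-1 = 1.
Step 4: D(y) = 1(y - 10) mod 26.
Step 5: Apply to 'Z' (y = 25): D(25) = 1 * (25 - 10) mod 26 = 1 * 15 mod 26 = 15 -> 'P'.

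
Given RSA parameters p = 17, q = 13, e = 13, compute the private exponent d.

Step 1: n = 17 * 13 = 221.
Step 2: phi(n) = 16 * 12 = 192.
Step 3: Find d such that 13 * d = 1 (mod 192).
Step 4: d = 13^(-1) mod 192 = 133.
Verification: 13 * 133 = 1729 = 9 * 192 + 1.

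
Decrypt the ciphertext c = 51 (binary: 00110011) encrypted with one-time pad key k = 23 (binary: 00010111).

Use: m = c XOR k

Step 1: XOR ciphertext with key:
  Ciphertext: 00110011
  Key:        00010111
  XOR:        00100100
Step 2: Plaintext = 00100100 = 36 in decimal.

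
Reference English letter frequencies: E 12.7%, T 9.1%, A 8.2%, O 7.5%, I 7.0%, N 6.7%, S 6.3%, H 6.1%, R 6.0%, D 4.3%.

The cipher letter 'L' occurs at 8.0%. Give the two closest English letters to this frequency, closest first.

Step 1: Observed frequency of 'L' is 8.0%.
Step 2: Compute distances to each reference frequency and sort:
  A (8.2%): difference = 0.2% <-- BEST
  O (7.5%): difference = 0.5% <-- RUNNER-UP
  I (7.0%): difference = 1.0%
  T (9.1%): difference = 1.1%
  N (6.7%): difference = 1.3%
Step 3: Most likely is 'A' (8.2%, diff 0.2%); second most likely is 'O' (7.5%, diff 0.5%).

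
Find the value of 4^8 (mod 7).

Step 1: Compute 4^8 mod 7 step by step, reducing modulo 7 at each step.
  4^1 mod 7 = 4
  4^2 mod 7 = (4 * 4) mod 7 = 2
  4^3 mod 7 = (2 * 4) mod 7 = 1
  4^4 mod 7 = (1 * 4) mod 7 = 4
  4^5 mod 7 = (4 * 4) mod 7 = 2
  4^6 mod 7 = (2 * 4) mod 7 = 1
  4^7 mod 7 = (1 * 4) mod 7 = 4
  4^8 mod 7 = (4 * 4) mod 7 = 2
Step 2: Result = 2.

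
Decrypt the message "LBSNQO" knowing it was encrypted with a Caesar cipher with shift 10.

Step 1: Reverse the shift by subtracting 10 from each letter position.
  L (position 11) -> position (11-10) mod 26 = 1 -> B
  B (position 1) -> position (1-10) mod 26 = 17 -> R
  S (position 18) -> position (18-10) mod 26 = 8 -> I
  N (position 13) -> position (13-10) mod 26 = 3 -> D
  Q (position 16) -> position (16-10) mod 26 = 6 -> G
  O (position 14) -> position (14-10) mod 26 = 4 -> E
Decrypted message: BRIDGE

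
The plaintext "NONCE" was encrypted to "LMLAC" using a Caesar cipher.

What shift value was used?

Step 1: Compare first letters: N (position 13) -> L (position 11).
Step 2: Shift = (11 - 13) mod 26 = 24.
The shift value is 24.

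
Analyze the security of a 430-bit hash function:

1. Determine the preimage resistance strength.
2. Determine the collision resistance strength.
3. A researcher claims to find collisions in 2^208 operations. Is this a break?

Step 1: Preimage resistance requires brute-force of 2^430 operations.
Step 2: Collision resistance (birthday bound) = 2^(430/2) = 2^215.
Step 3: The claimed attack costs 2^208 operations.
Step 4: Since 2^208 < 2^215, the claimed attack beats the generic birthday bound, so collision resistance is broken.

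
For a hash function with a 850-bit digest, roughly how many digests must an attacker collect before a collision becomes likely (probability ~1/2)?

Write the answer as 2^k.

Step 1: The birthday paradox gives collision probability ~50% after sqrt(2^n) = 2^(n/2) hashes.
Step 2: For 850-bit output: 2^(850/2) = 2^425.
Step 3: Approximately 2^425 hash computations needed.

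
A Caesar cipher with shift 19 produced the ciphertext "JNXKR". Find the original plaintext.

Step 1: Reverse the shift by subtracting 19 from each letter position.
  J (position 9) -> position (9-19) mod 26 = 16 -> Q
  N (position 13) -> position (13-19) mod 26 = 20 -> U
  X (position 23) -> position (23-19) mod 26 = 4 -> E
  K (position 10) -> position (10-19) mod 26 = 17 -> R
  R (position 17) -> position (17-19) mod 26 = 24 -> Y
Decrypted message: QUERY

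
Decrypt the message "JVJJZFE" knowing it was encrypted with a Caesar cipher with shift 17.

Step 1: Reverse the shift by subtracting 17 from each letter position.
  J (position 9) -> position (9-17) mod 26 = 18 -> S
  V (position 21) -> position (21-17) mod 26 = 4 -> E
  J (position 9) -> position (9-17) mod 26 = 18 -> S
  J (position 9) -> position (9-17) mod 26 = 18 -> S
  Z (position 25) -> position (25-17) mod 26 = 8 -> I
  F (position 5) -> position (5-17) mod 26 = 14 -> O
  E (position 4) -> position (4-17) mod 26 = 13 -> N
Decrypted message: SESSION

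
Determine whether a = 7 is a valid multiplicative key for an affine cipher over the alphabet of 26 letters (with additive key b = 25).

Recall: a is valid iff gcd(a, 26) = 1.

Step 1: Compute gcd(7, 26).
Step 2: gcd(7, 26) = 1.
Since gcd = 1, 7 is coprime with 26, so it is a valid key.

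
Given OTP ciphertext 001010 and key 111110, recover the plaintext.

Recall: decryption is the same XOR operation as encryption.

Step 1: XOR ciphertext with key:
  Ciphertext: 001010
  Key:        111110
  XOR:        110100
Step 2: Plaintext = 110100 = 52 in decimal.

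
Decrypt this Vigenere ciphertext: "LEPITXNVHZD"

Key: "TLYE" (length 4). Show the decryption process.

Step 1: Key 'TLYE' has length 4. Extended key: TLYETLYETLY
Step 2: Decrypt each position:
  L(11) - T(19) = 18 = S
  E(4) - L(11) = 19 = T
  P(15) - Y(24) = 17 = R
  I(8) - E(4) = 4 = E
  T(19) - T(19) = 0 = A
  X(23) - L(11) = 12 = M
  N(13) - Y(24) = 15 = P
  V(21) - E(4) = 17 = R
  H(7) - T(19) = 14 = O
  Z(25) - L(11) = 14 = O
  D(3) - Y(24) = 5 = F
Plaintext: STREAMPROOF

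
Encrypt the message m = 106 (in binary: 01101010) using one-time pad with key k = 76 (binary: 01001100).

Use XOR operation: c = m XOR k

Step 1: Write out the XOR operation bit by bit:
  Message: 01101010
  Key:     01001100
  XOR:     00100110
Step 2: Convert to decimal: 00100110 = 38.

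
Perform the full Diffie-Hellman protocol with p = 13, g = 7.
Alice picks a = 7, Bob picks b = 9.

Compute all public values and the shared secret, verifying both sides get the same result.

Step 1: A = g^a mod p = 7^7 mod 13 = 6.
Step 2: B = g^b mod p = 7^9 mod 13 = 8.
Step 3: Alice computes s = B^a mod p = 8^7 mod 13 = 5.
Step 4: Bob computes s = A^b mod p = 6^9 mod 13 = 5.
Both sides agree: shared secret = 5.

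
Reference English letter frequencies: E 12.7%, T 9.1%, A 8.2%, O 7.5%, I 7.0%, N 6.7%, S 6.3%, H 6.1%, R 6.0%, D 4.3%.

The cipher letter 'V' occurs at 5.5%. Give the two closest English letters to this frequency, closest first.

Step 1: Observed frequency of 'V' is 5.5%.
Step 2: Compute distances to each reference frequency and sort:
  R (6.0%): difference = 0.5% <-- BEST
  H (6.1%): difference = 0.6% <-- RUNNER-UP
  S (6.3%): difference = 0.8%
  N (6.7%): difference = 1.2%
  D (4.3%): difference = 1.2%
Step 3: Most likely is 'R' (6.0%, diff 0.5%); second most likely is 'H' (6.1%, diff 0.6%).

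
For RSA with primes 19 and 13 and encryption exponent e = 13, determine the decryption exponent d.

Step 1: n = 19 * 13 = 247.
Step 2: phi(n) = 18 * 12 = 216.
Step 3: Find d such that 13 * d = 1 (mod 216).
Step 4: d = 13^(-1) mod 216 = 133.
Verification: 13 * 133 = 1729 = 8 * 216 + 1.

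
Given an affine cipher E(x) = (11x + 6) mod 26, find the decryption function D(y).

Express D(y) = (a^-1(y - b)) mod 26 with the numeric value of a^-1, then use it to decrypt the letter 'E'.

Step 1: Find a^-1, the modular inverse of 11 mod 26.
Step 2: We need 11 * a^-1 = 1 (mod 26).
Step 3: 11 * 19 = 209 = 8 * 26 + 1, so a^-1 = 19.
Step 4: D(y) = 19(y - 6) mod 26.
Step 5: Apply to 'E' (y = 4): D(4) = 19 * (4 - 6) mod 26 = 19 * -2 mod 26 = 14 -> 'O'.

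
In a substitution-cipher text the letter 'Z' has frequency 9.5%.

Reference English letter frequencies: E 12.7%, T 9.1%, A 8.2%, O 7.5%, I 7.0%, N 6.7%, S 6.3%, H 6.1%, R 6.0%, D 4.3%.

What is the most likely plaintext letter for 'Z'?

Step 1: The observed frequency is 9.5%.
Step 2: Compare with English frequencies:
  E: 12.7% (difference: 3.2%)
  T: 9.1% (difference: 0.4%) <-- closest
  A: 8.2% (difference: 1.3%)
  O: 7.5% (difference: 2.0%)
  I: 7.0% (difference: 2.5%)
  N: 6.7% (difference: 2.8%)
  S: 6.3% (difference: 3.2%)
  H: 6.1% (difference: 3.4%)
  R: 6.0% (difference: 3.5%)
  D: 4.3% (difference: 5.2%)
Step 3: 'Z' most likely represents 'T' (frequency 9.1%).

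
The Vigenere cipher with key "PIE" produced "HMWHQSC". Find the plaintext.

Step 1: Extend key: PIEPIEP
Step 2: Decrypt each letter (c - k) mod 26:
  H(7) - P(15) = (7-15) mod 26 = 18 = S
  M(12) - I(8) = (12-8) mod 26 = 4 = E
  W(22) - E(4) = (22-4) mod 26 = 18 = S
  H(7) - P(15) = (7-15) mod 26 = 18 = S
  Q(16) - I(8) = (16-8) mod 26 = 8 = I
  S(18) - E(4) = (18-4) mod 26 = 14 = O
  C(2) - P(15) = (2-15) mod 26 = 13 = N
Plaintext: SESSION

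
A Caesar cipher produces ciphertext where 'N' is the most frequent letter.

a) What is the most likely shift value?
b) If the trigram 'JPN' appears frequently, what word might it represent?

Step 1: In English, 'E' is the most frequent letter (12.7%).
Step 2: The most frequent ciphertext letter is 'N' (position 13).
Step 3: Shift = (13 - 4) mod 26 = 9.
Step 4: Decrypt 'JPN' by shifting back 9:
  J -> A
  P -> G
  N -> E
Step 5: 'JPN' decrypts to 'AGE'.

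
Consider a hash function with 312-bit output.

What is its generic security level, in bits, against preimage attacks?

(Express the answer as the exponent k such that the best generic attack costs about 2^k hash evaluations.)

Step 1: The hash has a 312-bit output.
Step 2: Preimage resistance means: given a digest h(x), it should be infeasible to find any input that hashes to it.
With a 312-bit output there are 2^312 possible digests, so a generic brute-force preimage search costs about 2^312 evaluations.
Step 3: Security level = 312 bits.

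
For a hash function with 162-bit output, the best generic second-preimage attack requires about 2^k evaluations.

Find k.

Step 1: The hash has a 162-bit output.
Step 2: Second-preimage resistance means: given a specific input x, it should be infeasible to find a different y with h(y) = h(x).
With a 162-bit output, a generic search for a second preimage costs about 2^162 evaluations (each trial matches the fixed target with probability 2^-162).
Step 3: Security level = 162 bits.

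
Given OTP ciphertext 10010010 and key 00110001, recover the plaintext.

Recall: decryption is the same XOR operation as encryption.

Step 1: XOR ciphertext with key:
  Ciphertext: 10010010
  Key:        00110001
  XOR:        10100011
Step 2: Plaintext = 10100011 = 163 in decimal.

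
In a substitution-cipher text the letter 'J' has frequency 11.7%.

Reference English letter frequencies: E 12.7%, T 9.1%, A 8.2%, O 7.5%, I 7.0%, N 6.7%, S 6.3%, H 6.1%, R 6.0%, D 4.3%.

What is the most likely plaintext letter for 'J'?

Step 1: The observed frequency is 11.7%.
Step 2: Compare with English frequencies:
  E: 12.7% (difference: 1.0%) <-- closest
  T: 9.1% (difference: 2.6%)
  A: 8.2% (difference: 3.5%)
  O: 7.5% (difference: 4.2%)
  I: 7.0% (difference: 4.7%)
  N: 6.7% (difference: 5.0%)
  S: 6.3% (difference: 5.4%)
  H: 6.1% (difference: 5.6%)
  R: 6.0% (difference: 5.7%)
  D: 4.3% (difference: 7.4%)
Step 3: 'J' most likely represents 'E' (frequency 12.7%).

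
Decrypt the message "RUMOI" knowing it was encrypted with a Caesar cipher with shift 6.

Step 1: Reverse the shift by subtracting 6 from each letter position.
  R (position 17) -> position (17-6) mod 26 = 11 -> L
  U (position 20) -> position (20-6) mod 26 = 14 -> O
  M (position 12) -> position (12-6) mod 26 = 6 -> G
  O (position 14) -> position (14-6) mod 26 = 8 -> I
  I (position 8) -> position (8-6) mod 26 = 2 -> C
Decrypted message: LOGIC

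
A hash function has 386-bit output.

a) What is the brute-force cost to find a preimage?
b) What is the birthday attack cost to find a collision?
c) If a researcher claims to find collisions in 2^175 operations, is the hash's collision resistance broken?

Step 1: Preimage resistance requires brute-force of 2^386 operations.
Step 2: Collision resistance (birthday bound) = 2^(386/2) = 2^193.
Step 3: The claimed attack costs 2^175 operations.
Step 4: Since 2^175 < 2^193, the claimed attack beats the generic birthday bound, so collision resistance is broken.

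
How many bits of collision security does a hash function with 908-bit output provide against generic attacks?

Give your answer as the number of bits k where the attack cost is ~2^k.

Step 1: The hash has a 908-bit output.
Step 2: Collision resistance means it should be infeasible to find any x != y with h(x) = h(y).
By the birthday bound, a generic collision search succeeds after about sqrt(2^908) = 2^(908/2) = 2^454 evaluations.
Step 3: Security level = 454 bits.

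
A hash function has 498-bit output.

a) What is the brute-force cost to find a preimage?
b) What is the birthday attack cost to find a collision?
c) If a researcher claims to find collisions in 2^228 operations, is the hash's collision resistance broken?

Step 1: Preimage resistance requires brute-force of 2^498 operations.
Step 2: Collision resistance (birthday bound) = 2^(498/2) = 2^249.
Step 3: The claimed attack costs 2^228 operations.
Step 4: Since 2^228 < 2^249, the claimed attack beats the generic birthday bound, so collision resistance is broken.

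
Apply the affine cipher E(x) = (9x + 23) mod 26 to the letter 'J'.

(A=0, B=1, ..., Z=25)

Step 1: Convert 'J' to number: x = 9.
Step 2: E(9) = (9 * 9 + 23) mod 26 = 104 mod 26 = 0.
Step 3: Convert 0 back to letter: A.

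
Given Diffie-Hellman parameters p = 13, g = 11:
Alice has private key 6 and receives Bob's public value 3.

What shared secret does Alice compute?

Step 1: s = B^a mod p = 3^6 mod 13.
  3^1 mod 13 = 3
  3^2 mod 13 = (3 * 3) mod 13 = 9
  3^3 mod 13 = (9 * 3) mod 13 = 1
  3^4 mod 13 = (1 * 3) mod 13 = 3
  3^5 mod 13 = (3 * 3) mod 13 = 9
  3^6 mod 13 = (9 * 3) mod 13 = 1
Result: shared secret = 1.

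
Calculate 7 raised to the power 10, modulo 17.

Step 1: Compute 7^10 mod 17 step by step, reducing modulo 17 at each step.
  7^1 mod 17 = 7
  7^2 mod 17 = (7 * 7) mod 17 = 15
  7^3 mod 17 = (15 * 7) mod 17 = 3
  7^4 mod 17 = (3 * 7) mod 17 = 4
  7^5 mod 17 = (4 * 7) mod 17 = 11
  7^6 mod 17 = (11 * 7) mod 17 = 9
  7^7 mod 17 = (9 * 7) mod 17 = 12
  7^8 mod 17 = (12 * 7) mod 17 = 16
  7^9 mod 17 = (16 * 7) mod 17 = 10
  7^10 mod 17 = (10 * 7) mod 17 = 2
Step 2: Result = 2.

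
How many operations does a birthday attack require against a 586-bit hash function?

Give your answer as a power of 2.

Step 1: The birthday paradox gives collision probability ~50% after sqrt(2^n) = 2^(n/2) hashes.
Step 2: For 586-bit output: 2^(586/2) = 2^293.
Step 3: Approximately 2^293 hash computations needed.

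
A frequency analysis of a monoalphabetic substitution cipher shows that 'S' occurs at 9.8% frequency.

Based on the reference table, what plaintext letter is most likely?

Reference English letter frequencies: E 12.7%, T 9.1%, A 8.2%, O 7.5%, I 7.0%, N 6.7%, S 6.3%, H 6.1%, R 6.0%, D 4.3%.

Step 1: The observed frequency is 9.8%.
Step 2: Compare with English frequencies:
  E: 12.7% (difference: 2.9%)
  T: 9.1% (difference: 0.7%) <-- closest
  A: 8.2% (difference: 1.6%)
  O: 7.5% (difference: 2.3%)
  I: 7.0% (difference: 2.8%)
  N: 6.7% (difference: 3.1%)
  S: 6.3% (difference: 3.5%)
  H: 6.1% (difference: 3.7%)
  R: 6.0% (difference: 3.8%)
  D: 4.3% (difference: 5.5%)
Step 3: 'S' most likely represents 'T' (frequency 9.1%).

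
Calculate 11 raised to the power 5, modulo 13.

Step 1: Compute 11^5 mod 13 step by step, reducing modulo 13 at each step.
  11^1 mod 13 = 11
  11^2 mod 13 = (11 * 11) mod 13 = 4
  11^3 mod 13 = (4 * 11) mod 13 = 5
  11^4 mod 13 = (5 * 11) mod 13 = 3
  11^5 mod 13 = (3 * 11) mod 13 = 7
Step 2: Result = 7.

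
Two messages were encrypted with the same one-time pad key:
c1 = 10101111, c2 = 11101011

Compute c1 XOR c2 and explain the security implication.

Step 1: c1 XOR c2 = (m1 XOR k) XOR (m2 XOR k).
Step 2: By XOR associativity/commutativity: = m1 XOR m2 XOR k XOR k = m1 XOR m2.
Step 3: 10101111 XOR 11101011 = 01000100 = 68.
Step 4: The key cancels out! An attacker learns m1 XOR m2 = 68, revealing the relationship between plaintexts.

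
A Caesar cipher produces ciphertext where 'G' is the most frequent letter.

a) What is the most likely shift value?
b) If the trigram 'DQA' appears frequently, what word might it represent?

Step 1: In English, 'E' is the most frequent letter (12.7%).
Step 2: The most frequent ciphertext letter is 'G' (position 6).
Step 3: Shift = (6 - 4) mod 26 = 2.
Step 4: Decrypt 'DQA' by shifting back 2:
  D -> B
  Q -> O
  A -> Y
Step 5: 'DQA' decrypts to 'BOY'.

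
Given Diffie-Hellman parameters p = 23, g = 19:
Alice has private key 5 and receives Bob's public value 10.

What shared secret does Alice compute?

Step 1: s = B^a mod p = 10^5 mod 23.
  10^1 mod 23 = 10
  10^2 mod 23 = (10 * 10) mod 23 = 8
  10^3 mod 23 = (8 * 10) mod 23 = 11
  10^4 mod 23 = (11 * 10) mod 23 = 18
  10^5 mod 23 = (18 * 10) mod 23 = 19
Result: shared secret = 19.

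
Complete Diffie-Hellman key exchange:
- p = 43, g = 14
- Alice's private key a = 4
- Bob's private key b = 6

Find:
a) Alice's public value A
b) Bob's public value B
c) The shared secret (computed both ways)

Step 1: A = g^a mod p = 14^4 mod 43 = 17.
Step 2: B = g^b mod p = 14^6 mod 43 = 21.
Step 3: Alice computes s = B^a mod p = 21^4 mod 43 = 35.
Step 4: Bob computes s = A^b mod p = 17^6 mod 43 = 35.
Both sides agree: shared secret = 35.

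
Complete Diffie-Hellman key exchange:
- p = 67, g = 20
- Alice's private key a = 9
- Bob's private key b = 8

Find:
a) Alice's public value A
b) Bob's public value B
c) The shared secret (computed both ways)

Step 1: A = g^a mod p = 20^9 mod 67 = 52.
Step 2: B = g^b mod p = 20^8 mod 67 = 16.
Step 3: Alice computes s = B^a mod p = 16^9 mod 67 = 59.
Step 4: Bob computes s = A^b mod p = 52^8 mod 67 = 59.
Both sides agree: shared secret = 59.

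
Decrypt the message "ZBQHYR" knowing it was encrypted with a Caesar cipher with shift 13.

Step 1: Reverse the shift by subtracting 13 from each letter position.
  Z (position 25) -> position (25-13) mod 26 = 12 -> M
  B (position 1) -> position (1-13) mod 26 = 14 -> O
  Q (position 16) -> position (16-13) mod 26 = 3 -> D
  H (position 7) -> position (7-13) mod 26 = 20 -> U
  Y (position 24) -> position (24-13) mod 26 = 11 -> L
  R (position 17) -> position (17-13) mod 26 = 4 -> E
Decrypted message: MODULE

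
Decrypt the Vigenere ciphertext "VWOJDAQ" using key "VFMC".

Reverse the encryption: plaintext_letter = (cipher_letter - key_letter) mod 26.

Step 1: Extend key: VFMCVFM
Step 2: Decrypt each letter (c - k) mod 26:
  V(21) - V(21) = (21-21) mod 26 = 0 = A
  W(22) - F(5) = (22-5) mod 26 = 17 = R
  O(14) - M(12) = (14-12) mod 26 = 2 = C
  J(9) - C(2) = (9-2) mod 26 = 7 = H
  D(3) - V(21) = (3-21) mod 26 = 8 = I
  A(0) - F(5) = (0-5) mod 26 = 21 = V
  Q(16) - M(12) = (16-12) mod 26 = 4 = E
Plaintext: ARCHIVE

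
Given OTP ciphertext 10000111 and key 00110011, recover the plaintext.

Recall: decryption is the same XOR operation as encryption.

Step 1: XOR ciphertext with key:
  Ciphertext: 10000111
  Key:        00110011
  XOR:        10110100
Step 2: Plaintext = 10110100 = 180 in decimal.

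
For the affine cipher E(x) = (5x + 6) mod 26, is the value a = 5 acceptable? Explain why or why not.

Step 1: Compute gcd(5, 26).
Step 2: gcd(5, 26) = 1.
Since gcd = 1, 5 is coprime with 26, so it is a valid key.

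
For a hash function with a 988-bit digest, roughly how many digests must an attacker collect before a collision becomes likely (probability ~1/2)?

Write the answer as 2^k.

Step 1: The birthday paradox gives collision probability ~50% after sqrt(2^n) = 2^(n/2) hashes.
Step 2: For 988-bit output: 2^(988/2) = 2^494.
Step 3: Approximately 2^494 hash computations needed.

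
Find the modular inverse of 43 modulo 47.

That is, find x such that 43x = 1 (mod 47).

Step 1: We need x such that 43 * x = 1 (mod 47).
Step 2: Using the extended Euclidean algorithm or trial:
  43 * 35 = 1505 = 32 * 47 + 1.
Step 3: Since 1505 mod 47 = 1, the inverse is x = 35.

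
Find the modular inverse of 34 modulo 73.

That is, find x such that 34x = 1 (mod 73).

Step 1: We need x such that 34 * x = 1 (mod 73).
Step 2: Using the extended Euclidean algorithm or trial:
  34 * 58 = 1972 = 27 * 73 + 1.
Step 3: Since 1972 mod 73 = 1, the inverse is x = 58.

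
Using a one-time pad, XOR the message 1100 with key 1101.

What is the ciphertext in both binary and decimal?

Step 1: Write out the XOR operation bit by bit:
  Message: 1100
  Key:     1101
  XOR:     0001
Step 2: Convert to decimal: 0001 = 1.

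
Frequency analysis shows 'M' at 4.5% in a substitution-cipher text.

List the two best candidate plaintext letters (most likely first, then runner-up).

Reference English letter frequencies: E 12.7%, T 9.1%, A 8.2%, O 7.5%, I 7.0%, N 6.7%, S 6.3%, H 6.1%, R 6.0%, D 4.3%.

Step 1: Observed frequency of 'M' is 4.5%.
Step 2: Compute distances to each reference frequency and sort:
  D (4.3%): difference = 0.2% <-- BEST
  R (6.0%): difference = 1.5% <-- RUNNER-UP
  H (6.1%): difference = 1.6%
  S (6.3%): difference = 1.8%
  N (6.7%): difference = 2.2%
Step 3: Most likely is 'D' (4.3%, diff 0.2%); second most likely is 'R' (6.0%, diff 1.5%).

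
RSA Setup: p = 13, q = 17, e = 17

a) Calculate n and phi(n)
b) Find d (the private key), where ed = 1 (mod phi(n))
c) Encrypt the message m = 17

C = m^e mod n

Step 1: n = 13 * 17 = 221.
Step 2: phi(n) = (13-1)(17-1) = 12 * 16 = 192.
Step 3: Find d = 17^(-1) mod 192 = 113.
  Verify: 17 * 113 = 1921 = 1 (mod 192).
Step 4: C = 17^17 mod 221 = 153.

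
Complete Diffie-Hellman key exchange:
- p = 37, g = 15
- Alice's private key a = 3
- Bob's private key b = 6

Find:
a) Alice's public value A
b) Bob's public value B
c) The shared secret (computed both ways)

Step 1: A = g^a mod p = 15^3 mod 37 = 8.
Step 2: B = g^b mod p = 15^6 mod 37 = 27.
Step 3: Alice computes s = B^a mod p = 27^3 mod 37 = 36.
Step 4: Bob computes s = A^b mod p = 8^6 mod 37 = 36.
Both sides agree: shared secret = 36.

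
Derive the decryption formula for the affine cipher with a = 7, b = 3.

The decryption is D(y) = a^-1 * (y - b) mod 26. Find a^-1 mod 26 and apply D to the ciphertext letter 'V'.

Step 1: Find a^-1, the modular inverse of 7 mod 26.
Step 2: We need 7 * a^-1 = 1 (mod 26).
Step 3: 7 * 15 = 105 = 4 * 26 + 1, so a^-1 = 15.
Step 4: D(y) = 15(y - 3) mod 26.
Step 5: Apply to 'V' (y = 21): D(21) = 15 * (21 - 3) mod 26 = 15 * 18 mod 26 = 10 -> 'K'.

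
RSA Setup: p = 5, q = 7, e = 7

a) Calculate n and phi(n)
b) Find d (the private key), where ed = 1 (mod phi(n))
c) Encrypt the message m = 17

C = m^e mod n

Step 1: n = 5 * 7 = 35.
Step 2: phi(n) = (5-1)(7-1) = 4 * 6 = 24.
Step 3: Find d = 7^(-1) mod 24 = 7.
  Verify: 7 * 7 = 49 = 1 (mod 24).
Step 4: C = 17^7 mod 35 = 3.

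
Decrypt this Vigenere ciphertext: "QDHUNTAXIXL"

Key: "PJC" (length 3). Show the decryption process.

Step 1: Key 'PJC' has length 3. Extended key: PJCPJCPJCPJ
Step 2: Decrypt each position:
  Q(16) - P(15) = 1 = B
  D(3) - J(9) = 20 = U
  H(7) - C(2) = 5 = F
  U(20) - P(15) = 5 = F
  N(13) - J(9) = 4 = E
  T(19) - C(2) = 17 = R
  A(0) - P(15) = 11 = L
  X(23) - J(9) = 14 = O
  I(8) - C(2) = 6 = G
  X(23) - P(15) = 8 = I
  L(11) - J(9) = 2 = C
Plaintext: BUFFERLOGIC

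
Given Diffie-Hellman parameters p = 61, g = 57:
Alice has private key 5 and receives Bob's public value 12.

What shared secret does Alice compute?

Step 1: s = B^a mod p = 12^5 mod 61.
  12^1 mod 61 = 12
  12^2 mod 61 = (12 * 12) mod 61 = 22
  12^3 mod 61 = (22 * 12) mod 61 = 20
  12^4 mod 61 = (20 * 12) mod 61 = 57
  12^5 mod 61 = (57 * 12) mod 61 = 13
Result: shared secret = 13.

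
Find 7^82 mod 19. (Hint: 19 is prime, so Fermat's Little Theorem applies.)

Step 1: Since 19 is prime, by Fermat's Little Theorem: 7^18 = 1 (mod 19).
Step 2: Reduce exponent: 82 mod 18 = 10.
Step 3: So 7^82 = 7^10 (mod 19).
Step 4: 7^10 mod 19 = 7.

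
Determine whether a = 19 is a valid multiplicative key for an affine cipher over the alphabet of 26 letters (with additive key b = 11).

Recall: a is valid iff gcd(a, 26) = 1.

Step 1: Compute gcd(19, 26).
Step 2: gcd(19, 26) = 1.
Since gcd = 1, 19 is coprime with 26, so it is a valid key.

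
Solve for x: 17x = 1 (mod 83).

Step 1: We need x such that 17 * x = 1 (mod 83).
Step 2: Using the extended Euclidean algorithm or trial:
  17 * 44 = 748 = 9 * 83 + 1.
Step 3: Since 748 mod 83 = 1, the inverse is x = 44.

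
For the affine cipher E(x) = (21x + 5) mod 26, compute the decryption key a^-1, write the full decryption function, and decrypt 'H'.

Step 1: Find a^-1, the modular inverse of 21 mod 26.
Step 2: We need 21 * a^-1 = 1 (mod 26).
Step 3: 21 * 5 = 105 = 4 * 26 + 1, so a^-1 = 5.
Step 4: D(y) = 5(y - 5) mod 26.
Step 5: Apply to 'H' (y = 7): D(7) = 5 * (7 - 5) mod 26 = 5 * 2 mod 26 = 10 -> 'K'.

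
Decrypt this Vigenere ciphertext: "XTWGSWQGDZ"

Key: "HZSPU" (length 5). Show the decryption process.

Step 1: Key 'HZSPU' has length 5. Extended key: HZSPUHZSPU
Step 2: Decrypt each position:
  X(23) - H(7) = 16 = Q
  T(19) - Z(25) = 20 = U
  W(22) - S(18) = 4 = E
  G(6) - P(15) = 17 = R
  S(18) - U(20) = 24 = Y
  W(22) - H(7) = 15 = P
  Q(16) - Z(25) = 17 = R
  G(6) - S(18) = 14 = O
  D(3) - P(15) = 14 = O
  Z(25) - U(20) = 5 = F
Plaintext: QUERYPROOF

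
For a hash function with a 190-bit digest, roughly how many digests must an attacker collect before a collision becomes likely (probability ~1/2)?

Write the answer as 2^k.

Step 1: The birthday paradox gives collision probability ~50% after sqrt(2^n) = 2^(n/2) hashes.
Step 2: For 190-bit output: 2^(190/2) = 2^95.
Step 3: Approximately 2^95 hash computations needed.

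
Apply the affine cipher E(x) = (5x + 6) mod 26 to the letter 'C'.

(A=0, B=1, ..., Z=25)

Step 1: Convert 'C' to number: x = 2.
Step 2: E(2) = (5 * 2 + 6) mod 26 = 16 mod 26 = 16.
Step 3: Convert 16 back to letter: Q.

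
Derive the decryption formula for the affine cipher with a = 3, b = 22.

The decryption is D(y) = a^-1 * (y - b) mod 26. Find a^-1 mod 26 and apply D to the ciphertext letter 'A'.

Step 1: Find a^-1, the modular inverse of 3 mod 26.
Step 2: We need 3 * a^-1 = 1 (mod 26).
Step 3: 3 * 9 = 27 = 1 * 26 + 1, so a^-1 = 9.
Step 4: D(y) = 9(y - 22) mod 26.
Step 5: Apply to 'A' (y = 0): D(0) = 9 * (0 - 22) mod 26 = 9 * -22 mod 26 = 10 -> 'K'.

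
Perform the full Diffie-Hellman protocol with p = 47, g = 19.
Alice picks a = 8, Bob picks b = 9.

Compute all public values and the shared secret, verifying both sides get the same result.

Step 1: A = g^a mod p = 19^8 mod 47 = 6.
Step 2: B = g^b mod p = 19^9 mod 47 = 20.
Step 3: Alice computes s = B^a mod p = 20^8 mod 47 = 3.
Step 4: Bob computes s = A^b mod p = 6^9 mod 47 = 3.
Both sides agree: shared secret = 3.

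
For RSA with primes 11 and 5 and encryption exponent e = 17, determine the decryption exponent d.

Step 1: n = 11 * 5 = 55.
Step 2: phi(n) = 10 * 4 = 40.
Step 3: Find d such that 17 * d = 1 (mod 40).
Step 4: d = 17^(-1) mod 40 = 33.
Verification: 17 * 33 = 561 = 14 * 40 + 1.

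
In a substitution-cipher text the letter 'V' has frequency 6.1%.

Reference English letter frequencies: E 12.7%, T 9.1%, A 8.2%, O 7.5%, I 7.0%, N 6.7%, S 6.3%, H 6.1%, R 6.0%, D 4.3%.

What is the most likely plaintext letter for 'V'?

Step 1: The observed frequency is 6.1%.
Step 2: Compare with English frequencies:
  E: 12.7% (difference: 6.6%)
  T: 9.1% (difference: 3.0%)
  A: 8.2% (difference: 2.1%)
  O: 7.5% (difference: 1.4%)
  I: 7.0% (difference: 0.9%)
  N: 6.7% (difference: 0.6%)
  S: 6.3% (difference: 0.2%)
  H: 6.1% (difference: 0.0%) <-- closest
  R: 6.0% (difference: 0.1%)
  D: 4.3% (difference: 1.8%)
Step 3: 'V' most likely represents 'H' (frequency 6.1%).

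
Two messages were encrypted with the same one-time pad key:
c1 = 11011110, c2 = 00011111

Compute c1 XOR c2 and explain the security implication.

Step 1: c1 XOR c2 = (m1 XOR k) XOR (m2 XOR k).
Step 2: By XOR associativity/commutativity: = m1 XOR m2 XOR k XOR k = m1 XOR m2.
Step 3: 11011110 XOR 00011111 = 11000001 = 193.
Step 4: The key cancels out! An attacker learns m1 XOR m2 = 193, revealing the relationship between plaintexts.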